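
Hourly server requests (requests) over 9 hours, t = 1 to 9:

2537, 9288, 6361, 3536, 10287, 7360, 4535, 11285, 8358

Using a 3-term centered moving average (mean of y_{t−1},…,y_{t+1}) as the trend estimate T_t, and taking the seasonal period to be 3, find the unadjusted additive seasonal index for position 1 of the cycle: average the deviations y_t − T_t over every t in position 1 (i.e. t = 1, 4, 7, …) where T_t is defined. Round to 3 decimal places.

Season position 1 occurs at t = 4, 7 (where T_t is defined).
t=4: T_4 = 6728.00000; y_4 − T_4 = 3536 − 6728.00000 = -3192.00000
t=7: T_7 = 7726.66667; y_7 − T_7 = 4535 − 7726.66667 = -3191.66667
Mean deviation: (-3192.00000 + -3191.66667) / 2 = -3191.833

-3191.833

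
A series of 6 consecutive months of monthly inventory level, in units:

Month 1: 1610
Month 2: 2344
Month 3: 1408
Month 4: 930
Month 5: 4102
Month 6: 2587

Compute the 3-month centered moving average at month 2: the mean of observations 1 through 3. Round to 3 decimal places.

1787.333

Sum of periods 1–3: 1610 + 2344 + 1408 = 5362
Divide by 3: 5362 / 3 = 1787.333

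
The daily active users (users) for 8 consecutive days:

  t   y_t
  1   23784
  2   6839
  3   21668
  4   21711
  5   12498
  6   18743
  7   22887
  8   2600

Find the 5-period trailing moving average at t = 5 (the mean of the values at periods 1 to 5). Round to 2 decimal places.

17300.00

Sum of periods 1–5: 23784 + 6839 + 21668 + 21711 + 12498 = 86500
Divide by 5: 86500 / 5 = 17300.00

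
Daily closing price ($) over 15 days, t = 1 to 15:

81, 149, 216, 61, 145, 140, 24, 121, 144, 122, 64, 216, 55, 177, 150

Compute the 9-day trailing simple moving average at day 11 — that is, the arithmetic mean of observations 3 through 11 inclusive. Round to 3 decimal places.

Sum of periods 3–11: 216 + 61 + 145 + 140 + 24 + 121 + 144 + 122 + 64 = 1037
Divide by 9: 1037 / 9 = 115.222

115.222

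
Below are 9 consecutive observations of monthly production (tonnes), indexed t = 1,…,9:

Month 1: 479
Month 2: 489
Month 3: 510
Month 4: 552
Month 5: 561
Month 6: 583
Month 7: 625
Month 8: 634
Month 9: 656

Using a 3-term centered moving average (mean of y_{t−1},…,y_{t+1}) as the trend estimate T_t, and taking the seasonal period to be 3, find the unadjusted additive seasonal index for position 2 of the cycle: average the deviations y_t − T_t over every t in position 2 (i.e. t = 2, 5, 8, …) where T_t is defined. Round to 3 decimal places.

Season position 2 occurs at t = 2, 5, 8 (where T_t is defined).
t=2: T_2 = 492.66667; y_2 − T_2 = 489 − 492.66667 = -3.66667
t=5: T_5 = 565.33333; y_5 − T_5 = 561 − 565.33333 = -4.33333
t=8: T_8 = 638.33333; y_8 − T_8 = 634 − 638.33333 = -4.33333
Mean deviation: (-3.66667 + -4.33333 + -4.33333) / 3 = -4.111

-4.111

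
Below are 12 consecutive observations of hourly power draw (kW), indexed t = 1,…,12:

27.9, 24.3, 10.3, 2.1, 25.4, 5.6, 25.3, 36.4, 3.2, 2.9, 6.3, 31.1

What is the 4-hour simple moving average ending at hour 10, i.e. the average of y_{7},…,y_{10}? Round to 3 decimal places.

16.950

Sum of periods 7–10: 25.3 + 36.4 + 3.2 + 2.9 = 67.8
Divide by 4: 67.8 / 4 = 16.950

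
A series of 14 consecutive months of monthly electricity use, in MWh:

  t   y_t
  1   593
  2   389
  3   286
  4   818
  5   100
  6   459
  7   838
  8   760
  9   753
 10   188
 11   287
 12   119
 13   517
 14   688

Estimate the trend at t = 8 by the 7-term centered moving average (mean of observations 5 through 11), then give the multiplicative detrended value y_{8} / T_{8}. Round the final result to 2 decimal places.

Trend T_8 = (100 + 459 + 838 + 760 + 753 + 188 + 287) / 7 = 3385/7 = 483.5714
Ratio to trend: 760 / 483.5714 = 1.57

1.57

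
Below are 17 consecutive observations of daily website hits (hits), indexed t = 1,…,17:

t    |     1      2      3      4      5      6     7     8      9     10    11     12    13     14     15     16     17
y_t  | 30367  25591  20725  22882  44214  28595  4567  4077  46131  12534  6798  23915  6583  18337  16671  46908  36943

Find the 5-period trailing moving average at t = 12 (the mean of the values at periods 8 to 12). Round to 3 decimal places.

18691.000

Sum of periods 8–12: 4077 + 46131 + 12534 + 6798 + 23915 = 93455
Divide by 5: 93455 / 5 = 18691.000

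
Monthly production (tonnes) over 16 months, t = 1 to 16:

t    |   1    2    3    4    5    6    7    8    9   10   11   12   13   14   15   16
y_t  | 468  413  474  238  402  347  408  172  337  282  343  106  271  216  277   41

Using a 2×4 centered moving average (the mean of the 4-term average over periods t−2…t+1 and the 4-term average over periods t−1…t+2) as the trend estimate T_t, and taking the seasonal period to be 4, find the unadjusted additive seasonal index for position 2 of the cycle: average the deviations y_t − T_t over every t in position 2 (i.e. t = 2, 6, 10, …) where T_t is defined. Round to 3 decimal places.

6.625

Season position 2 occurs at t = 6, 10, 14 (where T_t is defined).
t=6: T_6 = 340.50000; y_6 − T_6 = 347 − 340.50000 = 6.50000
t=10: T_10 = 275.25000; y_10 − T_10 = 282 − 275.25000 = 6.75000
t=14: T_14 = 209.37500; y_14 − T_14 = 216 − 209.37500 = 6.62500
Mean deviation: (6.50000 + 6.75000 + 6.62500) / 3 = 6.625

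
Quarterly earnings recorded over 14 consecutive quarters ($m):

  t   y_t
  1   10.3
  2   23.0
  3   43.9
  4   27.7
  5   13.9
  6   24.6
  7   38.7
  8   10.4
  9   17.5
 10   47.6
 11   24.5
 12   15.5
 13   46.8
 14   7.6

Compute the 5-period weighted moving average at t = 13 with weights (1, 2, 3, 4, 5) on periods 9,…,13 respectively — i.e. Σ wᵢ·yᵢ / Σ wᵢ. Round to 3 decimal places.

32.147

Weighted sum: 1·17.5 + 2·47.6 + 3·24.5 + 4·15.5 + 5·46.8 = 17.5 + 95.2 + 73.5 + 62.0 + 234.0 = 482.2
Weight total: 1 + 2 + 3 + 4 + 5 = 15
WMA = 482.2 / 15 = 32.147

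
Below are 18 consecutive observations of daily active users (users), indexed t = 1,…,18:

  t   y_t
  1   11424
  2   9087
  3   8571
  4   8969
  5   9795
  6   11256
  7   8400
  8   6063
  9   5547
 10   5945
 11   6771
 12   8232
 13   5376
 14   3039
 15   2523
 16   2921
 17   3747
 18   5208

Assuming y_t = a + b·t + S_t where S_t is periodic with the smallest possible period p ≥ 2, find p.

6

First differences y_{t+1} − y_t: -2337, -516, 398, 826, 1461, -2856, -2337, -516, 398, 826, 1461, -2856, -2337, -516, …
The difference pattern repeats every 6 terms and not for any smaller step, so p = 6.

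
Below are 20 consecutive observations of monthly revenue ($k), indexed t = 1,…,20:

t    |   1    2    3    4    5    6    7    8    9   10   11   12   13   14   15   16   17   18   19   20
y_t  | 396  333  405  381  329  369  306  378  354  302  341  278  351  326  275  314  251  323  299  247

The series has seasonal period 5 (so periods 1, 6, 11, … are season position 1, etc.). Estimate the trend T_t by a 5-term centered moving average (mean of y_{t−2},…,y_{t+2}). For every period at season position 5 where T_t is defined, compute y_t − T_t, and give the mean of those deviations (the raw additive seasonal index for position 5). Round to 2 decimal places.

-28.67

Season position 5 occurs at t = 5, 10, 15 (where T_t is defined).
t=5: T_5 = 358.0000; y_5 − T_5 = 329 − 358.0000 = -29.0000
t=10: T_10 = 330.6000; y_10 − T_10 = 302 − 330.6000 = -28.6000
t=15: T_15 = 303.4000; y_15 − T_15 = 275 − 303.4000 = -28.4000
Mean deviation: (-29.0000 + -28.6000 + -28.4000) / 3 = -28.67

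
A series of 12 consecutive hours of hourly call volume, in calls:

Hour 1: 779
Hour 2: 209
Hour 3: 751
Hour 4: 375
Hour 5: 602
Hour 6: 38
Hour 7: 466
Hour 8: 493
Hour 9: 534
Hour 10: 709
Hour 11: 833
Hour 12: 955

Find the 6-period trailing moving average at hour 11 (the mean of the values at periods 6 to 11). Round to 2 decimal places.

Sum of periods 6–11: 38 + 466 + 493 + 534 + 709 + 833 = 3073
Divide by 6: 3073 / 6 = 512.17

512.17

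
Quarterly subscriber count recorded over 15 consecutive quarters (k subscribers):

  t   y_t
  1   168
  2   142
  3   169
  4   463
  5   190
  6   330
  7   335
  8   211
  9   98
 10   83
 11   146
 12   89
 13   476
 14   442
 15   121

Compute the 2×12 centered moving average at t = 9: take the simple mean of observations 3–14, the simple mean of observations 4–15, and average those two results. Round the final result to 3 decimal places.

Sum over 3–14: 169 + 463 + 190 + 330 + 335 + 211 + 98 + 83 + 146 + 89 + 476 + 442 = 3032
Sum over 4–15: 463 + 190 + 330 + 335 + 211 + 98 + 83 + 146 + 89 + 476 + 442 + 121 = 2984
CMA at t=9 = (3032 + 2984) / (2·12) = 6016 / 24 = 250.667

250.667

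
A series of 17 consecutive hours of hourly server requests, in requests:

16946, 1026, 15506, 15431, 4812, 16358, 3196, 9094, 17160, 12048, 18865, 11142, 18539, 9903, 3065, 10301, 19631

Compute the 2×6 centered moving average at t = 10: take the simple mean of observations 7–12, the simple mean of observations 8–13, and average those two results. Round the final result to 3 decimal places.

13196.083

Sum over 7–12: 3196 + 9094 + 17160 + 12048 + 18865 + 11142 = 71505
Sum over 8–13: 9094 + 17160 + 12048 + 18865 + 11142 + 18539 = 86848
CMA at t=10 = (71505 + 86848) / (2·6) = 158353 / 12 = 13196.083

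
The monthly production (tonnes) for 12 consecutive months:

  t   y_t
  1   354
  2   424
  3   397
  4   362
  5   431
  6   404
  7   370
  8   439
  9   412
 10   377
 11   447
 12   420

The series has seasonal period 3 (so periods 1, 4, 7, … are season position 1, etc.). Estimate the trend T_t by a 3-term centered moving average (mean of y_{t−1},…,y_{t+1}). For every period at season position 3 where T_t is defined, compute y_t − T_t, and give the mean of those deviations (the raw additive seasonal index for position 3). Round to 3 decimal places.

2.556

Season position 3 occurs at t = 3, 6, 9 (where T_t is defined).
t=3: T_3 = 394.33333; y_3 − T_3 = 397 − 394.33333 = 2.66667
t=6: T_6 = 401.66667; y_6 − T_6 = 404 − 401.66667 = 2.33333
t=9: T_9 = 409.33333; y_9 − T_9 = 412 − 409.33333 = 2.66667
Mean deviation: (2.66667 + 2.33333 + 2.66667) / 3 = 2.556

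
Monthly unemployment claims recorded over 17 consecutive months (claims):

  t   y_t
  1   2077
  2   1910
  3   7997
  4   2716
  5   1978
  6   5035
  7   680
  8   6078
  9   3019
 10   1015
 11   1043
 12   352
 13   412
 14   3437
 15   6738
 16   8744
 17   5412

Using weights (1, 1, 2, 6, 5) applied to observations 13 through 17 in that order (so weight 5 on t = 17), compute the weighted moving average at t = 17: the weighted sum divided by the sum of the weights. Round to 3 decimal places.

6456.600

Weighted sum: 1·412 + 1·3437 + 2·6738 + 6·8744 + 5·5412 = 412 + 3437 + 13476 + 52464 + 27060 = 96849
Weight total: 1 + 1 + 2 + 6 + 5 = 15
WMA = 96849 / 15 = 6456.600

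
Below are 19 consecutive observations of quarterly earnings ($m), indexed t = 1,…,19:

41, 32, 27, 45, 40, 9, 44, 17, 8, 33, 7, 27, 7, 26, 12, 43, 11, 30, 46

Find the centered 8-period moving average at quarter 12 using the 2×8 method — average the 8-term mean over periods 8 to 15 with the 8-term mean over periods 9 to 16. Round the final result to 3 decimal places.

18.750

Sum over 8–15: 17 + 8 + 33 + 7 + 27 + 7 + 26 + 12 = 137
Sum over 9–16: 8 + 33 + 7 + 27 + 7 + 26 + 12 + 43 = 163
CMA at t=12 = (137 + 163) / (2·8) = 300 / 16 = 18.750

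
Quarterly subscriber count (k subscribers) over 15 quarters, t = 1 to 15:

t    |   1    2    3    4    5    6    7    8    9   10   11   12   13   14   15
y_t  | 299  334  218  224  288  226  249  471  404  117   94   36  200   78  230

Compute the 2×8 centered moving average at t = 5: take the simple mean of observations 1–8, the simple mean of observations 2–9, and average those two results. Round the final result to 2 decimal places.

Sum over 1–8: 299 + 334 + 218 + 224 + 288 + 226 + 249 + 471 = 2309
Sum over 2–9: 334 + 218 + 224 + 288 + 226 + 249 + 471 + 404 = 2414
CMA at t=5 = (2309 + 2414) / (2·8) = 4723 / 16 = 295.19

295.19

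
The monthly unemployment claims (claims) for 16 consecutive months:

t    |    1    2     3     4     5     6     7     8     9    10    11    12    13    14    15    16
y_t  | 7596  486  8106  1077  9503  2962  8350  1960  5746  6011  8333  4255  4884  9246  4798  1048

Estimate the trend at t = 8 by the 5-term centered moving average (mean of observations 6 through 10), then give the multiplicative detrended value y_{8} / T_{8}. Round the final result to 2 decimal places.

Trend T_8 = (2962 + 8350 + 1960 + 5746 + 6011) / 5 = 25029/5 = 5005.8000
Ratio to trend: 1960 / 5005.8000 = 0.39

0.39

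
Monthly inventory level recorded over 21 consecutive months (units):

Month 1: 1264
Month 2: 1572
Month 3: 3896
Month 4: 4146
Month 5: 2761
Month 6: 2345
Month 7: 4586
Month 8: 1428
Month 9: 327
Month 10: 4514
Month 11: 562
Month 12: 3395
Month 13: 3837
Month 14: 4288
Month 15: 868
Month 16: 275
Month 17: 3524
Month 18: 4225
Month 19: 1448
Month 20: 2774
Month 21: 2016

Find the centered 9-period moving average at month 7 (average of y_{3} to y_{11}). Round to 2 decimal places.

Sum of periods 3–11: 3896 + 4146 + 2761 + 2345 + 4586 + 1428 + 327 + 4514 + 562 = 24565
Divide by 9: 24565 / 9 = 2729.44

2729.44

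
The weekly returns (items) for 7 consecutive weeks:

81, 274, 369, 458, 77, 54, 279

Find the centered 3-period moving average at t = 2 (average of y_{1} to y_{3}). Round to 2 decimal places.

241.33

Sum of periods 1–3: 81 + 274 + 369 = 724
Divide by 3: 724 / 3 = 241.33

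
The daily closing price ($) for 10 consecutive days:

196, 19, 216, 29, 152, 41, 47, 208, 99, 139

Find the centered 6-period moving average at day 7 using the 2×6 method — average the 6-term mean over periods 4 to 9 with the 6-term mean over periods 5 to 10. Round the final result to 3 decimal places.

105.167

Sum over 4–9: 29 + 152 + 41 + 47 + 208 + 99 = 576
Sum over 5–10: 152 + 41 + 47 + 208 + 99 + 139 = 686
CMA at t=7 = (576 + 686) / (2·6) = 1262 / 12 = 105.167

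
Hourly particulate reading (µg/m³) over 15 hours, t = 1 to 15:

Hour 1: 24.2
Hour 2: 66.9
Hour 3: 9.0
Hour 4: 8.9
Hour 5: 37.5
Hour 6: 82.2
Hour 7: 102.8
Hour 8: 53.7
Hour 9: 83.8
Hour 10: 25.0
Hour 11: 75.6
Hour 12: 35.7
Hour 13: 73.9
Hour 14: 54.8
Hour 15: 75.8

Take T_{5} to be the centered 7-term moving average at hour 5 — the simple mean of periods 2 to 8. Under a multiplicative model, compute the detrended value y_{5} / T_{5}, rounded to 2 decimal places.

0.73

Trend T_5 = (66.9 + 9.0 + 8.9 + 37.5 + 82.2 + 102.8 + 53.7) / 7 = 361.0/7 = 51.5714
Ratio to trend: 37.5 / 51.5714 = 0.73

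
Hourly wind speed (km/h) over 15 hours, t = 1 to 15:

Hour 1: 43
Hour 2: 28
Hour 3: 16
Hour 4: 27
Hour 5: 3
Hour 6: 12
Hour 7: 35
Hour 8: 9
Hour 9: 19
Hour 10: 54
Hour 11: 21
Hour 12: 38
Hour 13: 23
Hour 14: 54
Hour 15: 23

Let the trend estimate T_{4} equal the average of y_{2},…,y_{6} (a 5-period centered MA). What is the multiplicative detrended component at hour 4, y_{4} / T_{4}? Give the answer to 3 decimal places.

1.570

Trend T_4 = (28 + 16 + 27 + 3 + 12) / 5 = 86/5 = 17.20000
Ratio to trend: 27 / 17.20000 = 1.570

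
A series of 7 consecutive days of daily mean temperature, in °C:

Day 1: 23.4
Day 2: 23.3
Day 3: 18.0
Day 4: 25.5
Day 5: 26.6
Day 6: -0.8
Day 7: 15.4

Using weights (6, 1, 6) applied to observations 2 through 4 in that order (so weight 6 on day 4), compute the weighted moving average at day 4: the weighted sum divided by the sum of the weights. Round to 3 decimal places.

23.908

Weighted sum: 6·23.3 + 1·18.0 + 6·25.5 = 139.8 + 18.0 + 153.0 = 310.8
Weight total: 6 + 1 + 6 = 13
WMA = 310.8 / 13 = 23.908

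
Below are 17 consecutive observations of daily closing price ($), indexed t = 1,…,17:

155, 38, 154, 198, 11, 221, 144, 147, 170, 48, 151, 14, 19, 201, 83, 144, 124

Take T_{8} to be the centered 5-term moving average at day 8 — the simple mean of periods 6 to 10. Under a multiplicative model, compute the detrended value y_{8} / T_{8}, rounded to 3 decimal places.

1.007

Trend T_8 = (221 + 144 + 147 + 170 + 48) / 5 = 730/5 = 146.00000
Ratio to trend: 147 / 146.00000 = 1.007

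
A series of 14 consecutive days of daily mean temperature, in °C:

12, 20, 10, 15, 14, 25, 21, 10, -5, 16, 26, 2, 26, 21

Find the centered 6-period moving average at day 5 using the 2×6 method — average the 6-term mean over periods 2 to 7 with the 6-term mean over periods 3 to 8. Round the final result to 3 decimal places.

16.667

Sum over 2–7: 20 + 10 + 15 + 14 + 25 + 21 = 105
Sum over 3–8: 10 + 15 + 14 + 25 + 21 + 10 = 95
CMA at t=5 = (105 + 95) / (2·6) = 200 / 12 = 16.667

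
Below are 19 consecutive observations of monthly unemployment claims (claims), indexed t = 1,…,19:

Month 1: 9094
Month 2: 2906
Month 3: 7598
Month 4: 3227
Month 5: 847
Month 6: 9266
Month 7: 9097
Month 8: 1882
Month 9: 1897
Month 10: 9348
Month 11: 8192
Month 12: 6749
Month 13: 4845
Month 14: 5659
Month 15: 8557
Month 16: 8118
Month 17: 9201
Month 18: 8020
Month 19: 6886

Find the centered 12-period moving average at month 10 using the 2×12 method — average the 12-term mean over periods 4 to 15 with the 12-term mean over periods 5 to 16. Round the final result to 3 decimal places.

Sum over 4–15: 3227 + 847 + 9266 + 9097 + 1882 + 1897 + 9348 + 8192 + 6749 + 4845 + 5659 + 8557 = 69566
Sum over 5–16: 847 + 9266 + 9097 + 1882 + 1897 + 9348 + 8192 + 6749 + 4845 + 5659 + 8557 + 8118 = 74457
CMA at t=10 = (69566 + 74457) / (2·12) = 144023 / 24 = 6000.958

6000.958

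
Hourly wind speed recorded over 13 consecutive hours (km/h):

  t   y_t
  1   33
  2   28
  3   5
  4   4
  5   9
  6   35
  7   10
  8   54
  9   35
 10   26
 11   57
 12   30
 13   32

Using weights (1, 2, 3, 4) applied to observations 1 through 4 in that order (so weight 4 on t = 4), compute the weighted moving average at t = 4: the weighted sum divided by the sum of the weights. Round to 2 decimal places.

Weighted sum: 1·33 + 2·28 + 3·5 + 4·4 = 33 + 56 + 15 + 16 = 120
Weight total: 1 + 2 + 3 + 4 = 10
WMA = 120 / 10 = 12.00

12.00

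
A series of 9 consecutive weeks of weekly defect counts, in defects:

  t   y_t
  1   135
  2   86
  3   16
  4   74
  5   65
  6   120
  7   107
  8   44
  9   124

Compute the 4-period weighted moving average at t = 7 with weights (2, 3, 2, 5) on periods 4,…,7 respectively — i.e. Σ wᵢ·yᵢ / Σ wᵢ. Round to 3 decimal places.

93.167

Weighted sum: 2·74 + 3·65 + 2·120 + 5·107 = 148 + 195 + 240 + 535 = 1118
Weight total: 2 + 3 + 2 + 5 = 12
WMA = 1118 / 12 = 93.167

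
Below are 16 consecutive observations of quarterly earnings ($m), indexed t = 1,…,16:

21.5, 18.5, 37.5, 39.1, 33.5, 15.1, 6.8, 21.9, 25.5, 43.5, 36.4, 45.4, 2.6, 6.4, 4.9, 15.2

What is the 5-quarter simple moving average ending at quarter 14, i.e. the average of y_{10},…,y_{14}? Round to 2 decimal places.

26.86

Sum of periods 10–14: 43.5 + 36.4 + 45.4 + 2.6 + 6.4 = 134.3
Divide by 5: 134.3 / 5 = 26.86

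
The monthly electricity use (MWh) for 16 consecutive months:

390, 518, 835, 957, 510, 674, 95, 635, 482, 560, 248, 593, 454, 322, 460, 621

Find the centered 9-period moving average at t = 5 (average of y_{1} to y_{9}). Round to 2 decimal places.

Sum of periods 1–9: 390 + 518 + 835 + 957 + 510 + 674 + 95 + 635 + 482 = 5096
Divide by 9: 5096 / 9 = 566.22

566.22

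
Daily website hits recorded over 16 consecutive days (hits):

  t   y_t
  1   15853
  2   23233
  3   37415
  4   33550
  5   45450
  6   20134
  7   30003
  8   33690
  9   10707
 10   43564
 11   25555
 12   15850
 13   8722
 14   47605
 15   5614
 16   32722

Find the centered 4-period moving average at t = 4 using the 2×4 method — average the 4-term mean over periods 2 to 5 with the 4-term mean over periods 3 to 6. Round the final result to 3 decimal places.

Sum over 2–5: 23233 + 37415 + 33550 + 45450 = 139648
Sum over 3–6: 37415 + 33550 + 45450 + 20134 = 136549
CMA at t=4 = (139648 + 136549) / (2·4) = 276197 / 8 = 34524.625

34524.625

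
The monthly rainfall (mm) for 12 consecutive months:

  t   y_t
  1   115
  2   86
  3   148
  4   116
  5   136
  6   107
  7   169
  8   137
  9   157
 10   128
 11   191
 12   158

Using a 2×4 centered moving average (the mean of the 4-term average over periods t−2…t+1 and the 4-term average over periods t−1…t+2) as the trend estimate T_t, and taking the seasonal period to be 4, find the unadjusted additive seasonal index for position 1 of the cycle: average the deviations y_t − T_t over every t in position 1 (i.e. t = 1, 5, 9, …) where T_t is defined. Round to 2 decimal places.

6.56

Season position 1 occurs at t = 5, 9 (where T_t is defined).
t=5: T_5 = 129.3750; y_5 − T_5 = 136 − 129.3750 = 6.6250
t=9: T_9 = 150.5000; y_9 − T_9 = 157 − 150.5000 = 6.5000
Mean deviation: (6.6250 + 6.5000) / 2 = 6.56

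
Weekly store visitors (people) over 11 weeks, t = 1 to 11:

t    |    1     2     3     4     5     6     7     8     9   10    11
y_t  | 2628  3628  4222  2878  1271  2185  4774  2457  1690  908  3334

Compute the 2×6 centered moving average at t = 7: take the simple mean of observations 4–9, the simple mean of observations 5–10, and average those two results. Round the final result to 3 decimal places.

Sum over 4–9: 2878 + 1271 + 2185 + 4774 + 2457 + 1690 = 15255
Sum over 5–10: 1271 + 2185 + 4774 + 2457 + 1690 + 908 = 13285
CMA at t=7 = (15255 + 13285) / (2·6) = 28540 / 12 = 2378.333

2378.333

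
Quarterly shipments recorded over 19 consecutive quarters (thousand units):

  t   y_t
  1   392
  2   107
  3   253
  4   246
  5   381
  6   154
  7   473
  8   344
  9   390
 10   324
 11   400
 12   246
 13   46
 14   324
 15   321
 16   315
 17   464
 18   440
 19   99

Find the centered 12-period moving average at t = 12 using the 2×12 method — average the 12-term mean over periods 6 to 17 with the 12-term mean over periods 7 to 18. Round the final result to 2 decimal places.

Sum over 6–17: 154 + 473 + 344 + 390 + 324 + 400 + 246 + 46 + 324 + 321 + 315 + 464 = 3801
Sum over 7–18: 473 + 344 + 390 + 324 + 400 + 246 + 46 + 324 + 321 + 315 + 464 + 440 = 4087
CMA at t=12 = (3801 + 4087) / (2·12) = 7888 / 24 = 328.67

328.67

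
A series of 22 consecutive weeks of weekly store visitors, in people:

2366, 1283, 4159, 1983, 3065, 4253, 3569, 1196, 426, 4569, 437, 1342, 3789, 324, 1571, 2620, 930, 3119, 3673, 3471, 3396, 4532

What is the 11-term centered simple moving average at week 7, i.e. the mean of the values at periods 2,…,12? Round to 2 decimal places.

Sum of periods 2–12: 1283 + 4159 + 1983 + 3065 + 4253 + 3569 + 1196 + 426 + 4569 + 437 + 1342 = 26282
Divide by 11: 26282 / 11 = 2389.27

2389.27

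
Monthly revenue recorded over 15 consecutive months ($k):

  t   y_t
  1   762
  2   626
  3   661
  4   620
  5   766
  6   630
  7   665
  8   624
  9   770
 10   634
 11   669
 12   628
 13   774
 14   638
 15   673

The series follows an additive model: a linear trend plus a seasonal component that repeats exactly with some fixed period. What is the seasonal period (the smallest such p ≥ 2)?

4

First differences y_{t+1} − y_t: -136, 35, -41, 146, -136, 35, -41, 146, -136, 35, …
The difference pattern repeats every 4 terms and not for any smaller step, so p = 4.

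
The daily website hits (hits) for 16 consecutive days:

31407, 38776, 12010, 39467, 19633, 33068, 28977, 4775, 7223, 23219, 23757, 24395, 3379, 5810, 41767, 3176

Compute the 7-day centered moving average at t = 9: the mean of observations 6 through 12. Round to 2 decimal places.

20773.43

Sum of periods 6–12: 33068 + 28977 + 4775 + 7223 + 23219 + 23757 + 24395 = 145414
Divide by 7: 145414 / 7 = 20773.43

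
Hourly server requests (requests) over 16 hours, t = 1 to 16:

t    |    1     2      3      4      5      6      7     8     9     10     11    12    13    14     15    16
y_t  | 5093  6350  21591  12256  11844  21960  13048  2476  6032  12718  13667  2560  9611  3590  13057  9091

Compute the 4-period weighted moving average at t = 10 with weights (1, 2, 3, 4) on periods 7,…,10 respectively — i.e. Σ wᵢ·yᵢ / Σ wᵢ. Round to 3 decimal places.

Weighted sum: 1·13048 + 2·2476 + 3·6032 + 4·12718 = 13048 + 4952 + 18096 + 50872 = 86968
Weight total: 1 + 2 + 3 + 4 = 10
WMA = 86968 / 10 = 8696.800

8696.800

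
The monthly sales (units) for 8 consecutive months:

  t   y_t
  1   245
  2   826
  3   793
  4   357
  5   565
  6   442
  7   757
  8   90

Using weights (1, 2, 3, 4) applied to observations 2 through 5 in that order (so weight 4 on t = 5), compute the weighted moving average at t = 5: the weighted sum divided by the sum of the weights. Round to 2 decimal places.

574.30

Weighted sum: 1·826 + 2·793 + 3·357 + 4·565 = 826 + 1586 + 1071 + 2260 = 5743
Weight total: 1 + 2 + 3 + 4 = 10
WMA = 5743 / 10 = 574.30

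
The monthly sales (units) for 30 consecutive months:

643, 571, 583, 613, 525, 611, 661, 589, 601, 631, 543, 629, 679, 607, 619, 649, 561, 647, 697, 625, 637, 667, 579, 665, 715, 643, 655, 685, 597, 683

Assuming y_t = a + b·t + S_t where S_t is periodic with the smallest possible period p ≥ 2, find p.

6

First differences y_{t+1} − y_t: -72, 12, 30, -88, 86, 50, -72, 12, 30, -88, 86, 50, -72, 12, …
The difference pattern repeats every 6 terms and not for any smaller step, so p = 6.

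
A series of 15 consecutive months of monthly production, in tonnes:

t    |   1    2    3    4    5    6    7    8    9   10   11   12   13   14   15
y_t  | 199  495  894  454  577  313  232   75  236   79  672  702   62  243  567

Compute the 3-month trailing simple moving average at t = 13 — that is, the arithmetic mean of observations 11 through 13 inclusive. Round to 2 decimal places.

Sum of periods 11–13: 672 + 702 + 62 = 1436
Divide by 3: 1436 / 3 = 478.67

478.67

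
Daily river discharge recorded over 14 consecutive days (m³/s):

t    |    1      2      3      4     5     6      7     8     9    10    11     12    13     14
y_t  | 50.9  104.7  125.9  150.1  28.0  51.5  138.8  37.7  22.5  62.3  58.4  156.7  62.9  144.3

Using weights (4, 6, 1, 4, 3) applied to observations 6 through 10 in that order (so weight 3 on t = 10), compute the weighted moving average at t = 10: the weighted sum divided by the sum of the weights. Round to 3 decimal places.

75.189

Weighted sum: 4·51.5 + 6·138.8 + 1·37.7 + 4·22.5 + 3·62.3 = 206.0 + 832.8 + 37.7 + 90.0 + 186.9 = 1353.4
Weight total: 4 + 6 + 1 + 4 + 3 = 18
WMA = 1353.4 / 18 = 75.189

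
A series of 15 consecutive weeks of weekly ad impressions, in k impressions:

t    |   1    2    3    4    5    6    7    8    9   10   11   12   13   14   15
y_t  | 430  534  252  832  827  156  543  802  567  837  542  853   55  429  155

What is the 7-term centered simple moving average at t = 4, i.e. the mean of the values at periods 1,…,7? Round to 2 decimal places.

Sum of periods 1–7: 430 + 534 + 252 + 832 + 827 + 156 + 543 = 3574
Divide by 7: 3574 / 7 = 510.57

510.57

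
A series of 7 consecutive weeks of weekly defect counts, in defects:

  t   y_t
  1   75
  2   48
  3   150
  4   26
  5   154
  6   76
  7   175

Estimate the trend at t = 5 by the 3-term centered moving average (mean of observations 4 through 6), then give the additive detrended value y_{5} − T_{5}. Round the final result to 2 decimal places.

68.67

Trend T_5 = (26 + 154 + 76) / 3 = 256/3 = 85.3333
Detrended value: 154 − 85.3333 = 68.67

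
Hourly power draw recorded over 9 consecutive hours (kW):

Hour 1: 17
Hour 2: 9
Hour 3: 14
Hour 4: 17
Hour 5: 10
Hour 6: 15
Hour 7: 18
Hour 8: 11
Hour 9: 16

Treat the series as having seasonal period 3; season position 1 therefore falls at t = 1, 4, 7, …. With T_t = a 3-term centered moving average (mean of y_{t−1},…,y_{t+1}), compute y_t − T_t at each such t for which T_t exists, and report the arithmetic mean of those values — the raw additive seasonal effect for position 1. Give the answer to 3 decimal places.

Season position 1 occurs at t = 4, 7 (where T_t is defined).
t=4: T_4 = 13.66667; y_4 − T_4 = 17 − 13.66667 = 3.33333
t=7: T_7 = 14.66667; y_7 − T_7 = 18 − 14.66667 = 3.33333
Mean deviation: (3.33333 + 3.33333) / 2 = 3.333

3.333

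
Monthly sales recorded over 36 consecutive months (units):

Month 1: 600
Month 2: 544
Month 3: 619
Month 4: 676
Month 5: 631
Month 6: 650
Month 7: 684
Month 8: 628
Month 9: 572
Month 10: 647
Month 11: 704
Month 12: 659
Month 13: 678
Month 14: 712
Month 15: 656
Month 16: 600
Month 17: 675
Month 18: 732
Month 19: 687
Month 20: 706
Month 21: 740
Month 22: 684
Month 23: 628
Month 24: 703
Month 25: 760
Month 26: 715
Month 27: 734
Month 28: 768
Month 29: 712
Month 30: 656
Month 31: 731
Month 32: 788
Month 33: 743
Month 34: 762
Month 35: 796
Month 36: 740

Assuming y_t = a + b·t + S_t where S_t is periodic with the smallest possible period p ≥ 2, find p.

First differences y_{t+1} − y_t: -56, 75, 57, -45, 19, 34, -56, -56, 75, 57, -45, 19, 34, -56, -56, 75, …
The difference pattern repeats every 7 terms and not for any smaller step, so p = 7.

7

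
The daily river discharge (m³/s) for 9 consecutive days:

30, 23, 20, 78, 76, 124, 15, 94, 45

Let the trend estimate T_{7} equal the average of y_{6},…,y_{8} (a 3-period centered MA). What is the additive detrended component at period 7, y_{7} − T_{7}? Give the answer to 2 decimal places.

-62.67

Trend T_7 = (124 + 15 + 94) / 3 = 233/3 = 77.6667
Detrended value: 15 − 77.6667 = -62.67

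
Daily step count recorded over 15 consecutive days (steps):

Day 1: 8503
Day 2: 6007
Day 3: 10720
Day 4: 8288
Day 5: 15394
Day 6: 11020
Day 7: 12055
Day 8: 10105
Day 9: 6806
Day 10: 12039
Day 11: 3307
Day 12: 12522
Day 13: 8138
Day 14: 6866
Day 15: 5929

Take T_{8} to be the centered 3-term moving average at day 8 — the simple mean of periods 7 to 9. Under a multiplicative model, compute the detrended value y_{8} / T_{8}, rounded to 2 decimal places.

Trend T_8 = (12055 + 10105 + 6806) / 3 = 28966/3 = 9655.3333
Ratio to trend: 10105 / 9655.3333 = 1.05

1.05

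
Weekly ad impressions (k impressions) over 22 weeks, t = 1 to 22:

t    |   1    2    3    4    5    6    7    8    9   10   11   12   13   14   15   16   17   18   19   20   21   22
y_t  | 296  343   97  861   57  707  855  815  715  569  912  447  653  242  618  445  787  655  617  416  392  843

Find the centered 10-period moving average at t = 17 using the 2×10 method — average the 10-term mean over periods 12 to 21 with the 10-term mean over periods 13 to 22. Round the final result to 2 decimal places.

Sum over 12–21: 447 + 653 + 242 + 618 + 445 + 787 + 655 + 617 + 416 + 392 = 5272
Sum over 13–22: 653 + 242 + 618 + 445 + 787 + 655 + 617 + 416 + 392 + 843 = 5668
CMA at t=17 = (5272 + 5668) / (2·10) = 10940 / 20 = 547.00

547.00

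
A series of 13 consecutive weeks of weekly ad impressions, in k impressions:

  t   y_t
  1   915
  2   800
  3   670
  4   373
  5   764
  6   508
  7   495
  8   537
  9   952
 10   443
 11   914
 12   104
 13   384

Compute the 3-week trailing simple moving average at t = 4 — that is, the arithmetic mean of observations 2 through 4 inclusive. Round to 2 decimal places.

Sum of periods 2–4: 800 + 670 + 373 = 1843
Divide by 3: 1843 / 3 = 614.33

614.33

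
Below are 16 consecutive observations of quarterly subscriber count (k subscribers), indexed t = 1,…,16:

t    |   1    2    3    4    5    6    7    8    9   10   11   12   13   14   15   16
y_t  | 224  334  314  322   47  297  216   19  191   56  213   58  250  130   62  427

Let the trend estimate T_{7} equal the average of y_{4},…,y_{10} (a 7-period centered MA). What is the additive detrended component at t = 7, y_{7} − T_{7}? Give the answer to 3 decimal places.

52.000

Trend T_7 = (322 + 47 + 297 + 216 + 19 + 191 + 56) / 7 = 1148/7 = 164.00000
Detrended value: 216 − 164.00000 = 52.000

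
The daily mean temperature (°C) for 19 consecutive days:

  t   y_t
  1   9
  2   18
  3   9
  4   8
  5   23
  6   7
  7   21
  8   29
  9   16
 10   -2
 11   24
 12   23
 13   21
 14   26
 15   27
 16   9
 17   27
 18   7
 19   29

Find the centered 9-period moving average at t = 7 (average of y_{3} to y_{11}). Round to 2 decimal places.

15.00

Sum of periods 3–11: 9 + 8 + 23 + 7 + 21 + 29 + 16 + (-2) + 24 = 135
Divide by 9: 135 / 9 = 15.00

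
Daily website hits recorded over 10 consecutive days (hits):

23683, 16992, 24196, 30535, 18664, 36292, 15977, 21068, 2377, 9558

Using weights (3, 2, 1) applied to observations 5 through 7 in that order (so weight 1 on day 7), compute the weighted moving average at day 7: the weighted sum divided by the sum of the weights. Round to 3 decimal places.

Weighted sum: 3·18664 + 2·36292 + 1·15977 = 55992 + 72584 + 15977 = 144553
Weight total: 3 + 2 + 1 = 6
WMA = 144553 / 6 = 24092.167

24092.167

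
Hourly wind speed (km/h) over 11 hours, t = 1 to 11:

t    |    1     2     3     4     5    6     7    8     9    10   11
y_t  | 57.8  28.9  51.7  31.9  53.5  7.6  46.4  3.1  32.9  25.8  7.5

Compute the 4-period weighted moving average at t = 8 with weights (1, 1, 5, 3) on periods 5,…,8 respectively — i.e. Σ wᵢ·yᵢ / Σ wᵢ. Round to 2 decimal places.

Weighted sum: 1·53.5 + 1·7.6 + 5·46.4 + 3·3.1 = 53.5 + 7.6 + 232.0 + 9.3 = 302.4
Weight total: 1 + 1 + 5 + 3 = 10
WMA = 302.4 / 10 = 30.24

30.24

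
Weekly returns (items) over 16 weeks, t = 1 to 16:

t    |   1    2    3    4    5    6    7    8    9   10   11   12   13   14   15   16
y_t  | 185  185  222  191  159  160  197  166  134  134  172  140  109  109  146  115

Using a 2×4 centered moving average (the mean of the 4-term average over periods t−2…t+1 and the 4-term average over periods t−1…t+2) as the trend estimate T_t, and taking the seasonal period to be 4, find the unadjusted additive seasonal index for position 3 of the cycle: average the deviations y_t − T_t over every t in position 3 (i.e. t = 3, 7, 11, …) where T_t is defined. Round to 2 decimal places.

Season position 3 occurs at t = 3, 7, 11 (where T_t is defined).
t=3: T_3 = 192.5000; y_3 − T_3 = 222 − 192.5000 = 29.5000
t=7: T_7 = 167.3750; y_7 − T_7 = 197 − 167.3750 = 29.6250
t=11: T_11 = 141.8750; y_11 − T_11 = 172 − 141.8750 = 30.1250
Mean deviation: (29.5000 + 29.6250 + 30.1250) / 3 = 29.75

29.75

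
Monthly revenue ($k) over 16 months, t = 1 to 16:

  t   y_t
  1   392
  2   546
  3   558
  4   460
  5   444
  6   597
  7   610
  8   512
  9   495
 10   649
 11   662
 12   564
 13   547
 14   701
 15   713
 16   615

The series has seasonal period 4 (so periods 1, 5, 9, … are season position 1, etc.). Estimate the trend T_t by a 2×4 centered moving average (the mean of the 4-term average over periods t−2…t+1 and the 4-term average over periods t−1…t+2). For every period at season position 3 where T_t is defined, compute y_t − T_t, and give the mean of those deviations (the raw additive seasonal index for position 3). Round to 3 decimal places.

Season position 3 occurs at t = 3, 7, 11 (where T_t is defined).
t=3: T_3 = 495.50000; y_3 − T_3 = 558 − 495.50000 = 62.50000
t=7: T_7 = 547.12500; y_7 − T_7 = 610 − 547.12500 = 62.87500
t=11: T_11 = 599.00000; y_11 − T_11 = 662 − 599.00000 = 63.00000
Mean deviation: (62.50000 + 62.87500 + 63.00000) / 3 = 62.792

62.792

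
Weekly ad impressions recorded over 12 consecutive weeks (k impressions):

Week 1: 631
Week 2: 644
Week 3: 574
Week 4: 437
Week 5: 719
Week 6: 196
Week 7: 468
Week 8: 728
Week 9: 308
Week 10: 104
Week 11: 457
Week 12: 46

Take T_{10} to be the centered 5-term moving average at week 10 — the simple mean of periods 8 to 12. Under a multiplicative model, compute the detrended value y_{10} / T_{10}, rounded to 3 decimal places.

Trend T_10 = (728 + 308 + 104 + 457 + 46) / 5 = 1643/5 = 328.60000
Ratio to trend: 104 / 328.60000 = 0.316

0.316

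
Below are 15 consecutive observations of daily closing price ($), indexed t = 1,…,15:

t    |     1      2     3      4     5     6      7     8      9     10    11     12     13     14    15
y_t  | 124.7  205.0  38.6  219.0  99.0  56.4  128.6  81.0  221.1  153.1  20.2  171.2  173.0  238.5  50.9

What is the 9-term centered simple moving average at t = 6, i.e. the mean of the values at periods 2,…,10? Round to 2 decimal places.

133.53

Sum of periods 2–10: 205.0 + 38.6 + 219.0 + 99.0 + 56.4 + 128.6 + 81.0 + 221.1 + 153.1 = 1201.8
Divide by 9: 1201.8 / 9 = 133.53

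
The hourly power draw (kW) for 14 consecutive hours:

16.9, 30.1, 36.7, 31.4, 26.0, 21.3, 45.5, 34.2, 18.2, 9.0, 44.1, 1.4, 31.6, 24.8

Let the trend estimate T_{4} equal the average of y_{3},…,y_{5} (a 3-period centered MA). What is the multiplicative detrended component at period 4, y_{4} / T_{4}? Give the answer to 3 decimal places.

1.001

Trend T_4 = (36.7 + 31.4 + 26.0) / 3 = 94.1/3 = 31.36667
Ratio to trend: 31.4 / 31.36667 = 1.001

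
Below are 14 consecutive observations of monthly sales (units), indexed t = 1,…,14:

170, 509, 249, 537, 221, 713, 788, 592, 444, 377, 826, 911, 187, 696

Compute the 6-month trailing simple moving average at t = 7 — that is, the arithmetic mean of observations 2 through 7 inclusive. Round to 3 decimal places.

Sum of periods 2–7: 509 + 249 + 537 + 221 + 713 + 788 = 3017
Divide by 6: 3017 / 6 = 502.833

502.833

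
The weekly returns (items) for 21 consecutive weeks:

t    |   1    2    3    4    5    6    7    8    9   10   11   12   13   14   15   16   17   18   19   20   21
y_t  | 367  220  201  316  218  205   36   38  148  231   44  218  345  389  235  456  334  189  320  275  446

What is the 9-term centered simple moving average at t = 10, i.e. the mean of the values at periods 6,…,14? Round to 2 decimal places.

183.78

Sum of periods 6–14: 205 + 36 + 38 + 148 + 231 + 44 + 218 + 345 + 389 = 1654
Divide by 9: 1654 / 9 = 183.78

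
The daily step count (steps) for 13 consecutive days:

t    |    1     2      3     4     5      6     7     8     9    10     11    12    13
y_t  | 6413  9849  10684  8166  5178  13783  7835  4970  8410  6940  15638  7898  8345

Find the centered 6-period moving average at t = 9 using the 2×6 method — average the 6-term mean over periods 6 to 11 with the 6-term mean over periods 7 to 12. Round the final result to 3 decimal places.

9105.583

Sum over 6–11: 13783 + 7835 + 4970 + 8410 + 6940 + 15638 = 57576
Sum over 7–12: 7835 + 4970 + 8410 + 6940 + 15638 + 7898 = 51691
CMA at t=9 = (57576 + 51691) / (2·6) = 109267 / 12 = 9105.583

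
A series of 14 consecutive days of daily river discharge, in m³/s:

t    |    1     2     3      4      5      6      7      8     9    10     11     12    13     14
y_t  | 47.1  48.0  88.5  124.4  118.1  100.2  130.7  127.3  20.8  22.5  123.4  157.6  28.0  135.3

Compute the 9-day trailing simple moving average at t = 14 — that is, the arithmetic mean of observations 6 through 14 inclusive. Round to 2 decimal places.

93.98

Sum of periods 6–14: 100.2 + 130.7 + 127.3 + 20.8 + 22.5 + 123.4 + 157.6 + 28.0 + 135.3 = 845.8
Divide by 9: 845.8 / 9 = 93.98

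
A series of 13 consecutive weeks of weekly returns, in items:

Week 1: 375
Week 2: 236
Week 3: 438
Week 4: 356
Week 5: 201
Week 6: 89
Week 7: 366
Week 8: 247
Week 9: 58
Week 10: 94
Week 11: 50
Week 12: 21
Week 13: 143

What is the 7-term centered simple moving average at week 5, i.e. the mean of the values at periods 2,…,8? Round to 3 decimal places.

276.143

Sum of periods 2–8: 236 + 438 + 356 + 201 + 89 + 366 + 247 = 1933
Divide by 7: 1933 / 7 = 276.143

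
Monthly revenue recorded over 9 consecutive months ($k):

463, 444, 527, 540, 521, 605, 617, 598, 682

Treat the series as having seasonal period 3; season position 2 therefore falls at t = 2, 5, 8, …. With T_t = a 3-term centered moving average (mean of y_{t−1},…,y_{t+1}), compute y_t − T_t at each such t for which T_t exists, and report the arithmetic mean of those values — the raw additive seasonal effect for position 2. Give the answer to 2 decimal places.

Season position 2 occurs at t = 2, 5, 8 (where T_t is defined).
t=2: T_2 = 478.0000; y_2 − T_2 = 444 − 478.0000 = -34.0000
t=5: T_5 = 555.3333; y_5 − T_5 = 521 − 555.3333 = -34.3333
t=8: T_8 = 632.3333; y_8 − T_8 = 598 − 632.3333 = -34.3333
Mean deviation: (-34.0000 + -34.3333 + -34.3333) / 3 = -34.22

-34.22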